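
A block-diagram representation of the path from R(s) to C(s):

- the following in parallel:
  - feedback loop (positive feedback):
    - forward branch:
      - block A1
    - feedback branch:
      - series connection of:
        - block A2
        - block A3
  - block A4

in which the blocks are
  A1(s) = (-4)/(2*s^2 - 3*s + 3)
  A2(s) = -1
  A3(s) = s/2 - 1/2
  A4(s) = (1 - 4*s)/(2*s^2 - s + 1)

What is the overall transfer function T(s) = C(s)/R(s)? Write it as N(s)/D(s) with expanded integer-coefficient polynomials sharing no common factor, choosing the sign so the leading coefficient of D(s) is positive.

The answer is (-8*s^3 + 14*s^2 - 21*s + 1)/(4*s^4 - 12*s^3 + 17*s^2 - 10*s + 5).

Reasoning:
[1] reduce the series chain A2, A3: 1/2 - s/2
[2] apply the feedback formula to A1, (A2*A3): (-4)/(2*s^2 - 5*s + 5)
[3] sum the parallel branches [A1/(1-A1*(A2*A3))], A4: this yields T(s), and no further normalization is needed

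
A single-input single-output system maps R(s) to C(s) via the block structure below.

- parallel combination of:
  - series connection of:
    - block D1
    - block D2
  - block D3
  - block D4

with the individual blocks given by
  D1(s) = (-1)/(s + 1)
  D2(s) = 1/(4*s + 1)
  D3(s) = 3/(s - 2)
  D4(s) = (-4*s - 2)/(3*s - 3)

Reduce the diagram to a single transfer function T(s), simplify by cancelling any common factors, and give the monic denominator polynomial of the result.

Reducing step by step:

Step 1: multiply D1, D2 (series): (-1)/(4*s^2 + 5*s + 1)
Step 2: combine (D1*D2), D3, D4 in parallel: (-16*s^4 + 40*s^3 + 48*s^2 - s - 11)/(12*s^4 - 21*s^3 - 18*s^2 + 21*s + 6)
T(s) is the step-2 result (common factors already cancelled). Leading coefficient of the denominator: 12. Divide through by 12 for the monic polynomial.

Answer: s^4 - 7*s^3/4 - 3*s^2/2 + 7*s/4 + 1/2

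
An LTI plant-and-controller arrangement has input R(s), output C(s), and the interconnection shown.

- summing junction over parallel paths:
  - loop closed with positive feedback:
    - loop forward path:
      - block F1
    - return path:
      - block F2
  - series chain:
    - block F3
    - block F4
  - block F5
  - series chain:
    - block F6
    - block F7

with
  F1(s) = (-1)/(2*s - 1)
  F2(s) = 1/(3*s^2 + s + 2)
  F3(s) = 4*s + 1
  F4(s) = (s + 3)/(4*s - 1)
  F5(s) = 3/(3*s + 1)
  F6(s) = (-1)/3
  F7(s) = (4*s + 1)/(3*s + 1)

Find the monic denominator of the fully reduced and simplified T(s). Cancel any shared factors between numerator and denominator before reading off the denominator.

(1) reduce the feedback loop with forward F1 and return F2: (-3*s^2 - s - 2)/(6*s^3 - s^2 + 3*s - 1)
(2) combine F3, F4 in series: (4*s^2 + 13*s + 3)/(4*s - 1)
(3) cascade F6, F7: (-4*s - 1)/(9*s + 3)
(4) parallel reduction of [F1/(1-F1*F2)], (F3*F4), F5, (F6*F7): (216*s^6 + 642*s^5 + 499*s^4 + 162*s^3 + 126*s^2 - 102*s + 5)/(216*s^5 - 18*s^4 + 87*s^3 - 24*s^2 - 12*s + 3)
The result of step 4 is T(s) in lowest terms. Its denominator has leading coefficient 216; dividing the denominator through by 216 makes it monic.

Hence the answer: s^5 - s^4/12 + 29*s^3/72 - s^2/9 - s/18 + 1/72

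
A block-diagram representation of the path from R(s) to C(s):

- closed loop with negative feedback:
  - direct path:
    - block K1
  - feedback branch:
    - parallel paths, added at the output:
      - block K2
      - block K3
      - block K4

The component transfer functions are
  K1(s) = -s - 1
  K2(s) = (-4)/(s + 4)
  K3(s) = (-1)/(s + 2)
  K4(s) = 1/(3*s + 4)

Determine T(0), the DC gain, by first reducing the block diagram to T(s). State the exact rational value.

Step 1: combine K2, K3, K4 in parallel gives (-14*s^2 - 50*s - 40)/(3*s^3 + 22*s^2 + 48*s + 32)
Step 2: feedback reduction of K1, (K2+K3+K4) gives (-3*s^4 - 25*s^3 - 70*s^2 - 80*s - 32)/(17*s^3 + 86*s^2 + 138*s + 72)
Evaluating the step-2 result (the overall T(s)) at s = 0 gives T(0) = -32/72 = -4/9.

Hence the answer: -4/9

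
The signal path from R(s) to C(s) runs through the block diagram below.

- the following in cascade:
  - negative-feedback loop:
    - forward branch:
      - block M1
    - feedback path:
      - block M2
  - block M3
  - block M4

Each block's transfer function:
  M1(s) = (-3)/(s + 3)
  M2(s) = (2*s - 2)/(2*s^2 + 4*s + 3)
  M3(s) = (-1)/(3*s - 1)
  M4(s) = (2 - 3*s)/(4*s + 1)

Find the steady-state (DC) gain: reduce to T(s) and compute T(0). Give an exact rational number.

1. feedback reduction of M1, M2 = (-6*s^2 - 12*s - 9)/(2*s^3 + 10*s^2 + 9*s + 15)
2. series reduction of [M1/(1+M1*M2)], M3, M4 = (-18*s^3 - 24*s^2 - 3*s + 18)/(24*s^5 + 118*s^4 + 96*s^3 + 161*s^2 - 24*s - 15)
DC gain: substitute s = 0 into T(s) from step 2: T(0) = 18/(-15) = -6/5.

Answer: -6/5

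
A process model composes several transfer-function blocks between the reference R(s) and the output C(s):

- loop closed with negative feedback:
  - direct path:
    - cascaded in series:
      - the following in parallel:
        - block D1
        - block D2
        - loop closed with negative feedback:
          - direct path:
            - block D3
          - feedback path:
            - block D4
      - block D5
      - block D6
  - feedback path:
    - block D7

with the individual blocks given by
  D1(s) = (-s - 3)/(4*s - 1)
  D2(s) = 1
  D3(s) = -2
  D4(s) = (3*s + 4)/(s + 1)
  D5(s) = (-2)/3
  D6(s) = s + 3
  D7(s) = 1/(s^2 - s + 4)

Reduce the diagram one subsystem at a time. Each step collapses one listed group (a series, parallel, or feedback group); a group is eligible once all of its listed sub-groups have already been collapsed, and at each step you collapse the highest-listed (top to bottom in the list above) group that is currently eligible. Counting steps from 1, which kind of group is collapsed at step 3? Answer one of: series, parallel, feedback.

[1] apply the feedback formula to D3, D4
[2] parallel reduction of D1, D2, [D3/(1+D3*D4)]
[3] reduce the series chain (D1+D2+[D3/(1+D3*D4)]), D5, D6
[4] reduce the feedback loop with forward ((D1+D2+[D3/(1+D3*D4)])*D5*D6) and return D7
Step 3 collapses a series group.

Therefore the answer is series.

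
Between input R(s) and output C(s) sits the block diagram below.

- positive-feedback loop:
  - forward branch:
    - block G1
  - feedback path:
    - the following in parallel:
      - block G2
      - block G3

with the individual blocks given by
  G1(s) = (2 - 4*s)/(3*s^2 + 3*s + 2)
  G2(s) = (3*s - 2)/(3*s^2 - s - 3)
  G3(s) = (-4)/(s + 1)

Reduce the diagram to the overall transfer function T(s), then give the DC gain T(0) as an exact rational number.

(1) combine G2, G3 in parallel -> (-9*s^2 + 5*s + 10)/(3*s^3 + 2*s^2 - 4*s - 3)
(2) reduce the feedback loop with forward G1 and return (G2+G3) -> (-12*s^4 - 2*s^3 + 20*s^2 + 4*s - 6)/(9*s^5 + 15*s^4 - 36*s^3 + 21*s^2 + 13*s - 26)
Step 2 gives the overall T(s). Then T(0) = -6/(-26) = 3/13.

Final answer: 3/13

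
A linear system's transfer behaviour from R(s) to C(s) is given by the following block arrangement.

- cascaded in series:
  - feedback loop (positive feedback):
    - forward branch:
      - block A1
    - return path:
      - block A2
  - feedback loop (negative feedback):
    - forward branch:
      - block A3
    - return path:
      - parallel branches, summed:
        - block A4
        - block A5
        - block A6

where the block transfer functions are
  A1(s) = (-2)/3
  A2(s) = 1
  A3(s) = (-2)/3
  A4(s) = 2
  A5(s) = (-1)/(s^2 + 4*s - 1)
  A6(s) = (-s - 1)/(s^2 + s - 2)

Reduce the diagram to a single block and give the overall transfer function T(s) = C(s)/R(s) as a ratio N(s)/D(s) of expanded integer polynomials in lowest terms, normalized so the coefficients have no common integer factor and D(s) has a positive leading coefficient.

Answer: (-4*s^4 - 20*s^3 - 4*s^2 + 36*s - 8)/(5*s^4 + 15*s^3 - 55*s^2 - 85*s + 40)

Working:
1. reduce the feedback loop with forward A1 and return A2: (-2)/5
2. add A4, A5, A6 (parallel): (2*s^4 + 9*s^3 - 4*s^2 - 22*s + 7)/(s^4 + 5*s^3 + s^2 - 9*s + 2)
3. feedback reduction of A3, (A4+A5+A6): (2*s^4 + 10*s^3 + 2*s^2 - 18*s + 4)/(s^4 + 3*s^3 - 11*s^2 - 17*s + 8)
4. series reduction of [A1/(1-A1*A2)], [A3/(1+A3*(A4+A5+A6))], which is the overall transfer function T(s) = C(s)/R(s) in lowest terms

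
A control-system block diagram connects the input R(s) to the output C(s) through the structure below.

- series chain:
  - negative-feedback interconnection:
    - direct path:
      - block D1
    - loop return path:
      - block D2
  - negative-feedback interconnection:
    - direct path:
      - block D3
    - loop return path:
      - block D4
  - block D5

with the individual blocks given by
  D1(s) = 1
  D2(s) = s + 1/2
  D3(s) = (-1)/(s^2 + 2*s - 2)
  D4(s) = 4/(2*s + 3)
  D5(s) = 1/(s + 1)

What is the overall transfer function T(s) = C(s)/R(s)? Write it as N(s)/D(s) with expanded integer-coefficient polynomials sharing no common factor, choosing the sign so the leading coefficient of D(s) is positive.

(1) feedback reduction of D1, D2 gives 2/(2*s + 3)
(2) close the feedback loop around D3, D4 gives (-2*s - 3)/(2*s^3 + 7*s^2 + 2*s - 10)
(3) series reduction of [D1/(1+D1*D2)], [D3/(1+D3*D4)], D5, which is the overall transfer function T(s) = C(s)/R(s) in lowest terms

Therefore the answer is (-2)/(2*s^4 + 9*s^3 + 9*s^2 - 8*s - 10).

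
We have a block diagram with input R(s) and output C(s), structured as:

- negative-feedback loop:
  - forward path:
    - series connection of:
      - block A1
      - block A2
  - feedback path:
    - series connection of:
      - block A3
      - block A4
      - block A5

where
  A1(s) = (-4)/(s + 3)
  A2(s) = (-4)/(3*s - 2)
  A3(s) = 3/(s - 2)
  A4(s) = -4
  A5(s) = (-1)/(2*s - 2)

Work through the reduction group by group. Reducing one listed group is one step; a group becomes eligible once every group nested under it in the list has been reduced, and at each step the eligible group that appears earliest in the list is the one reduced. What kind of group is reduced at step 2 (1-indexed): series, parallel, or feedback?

The answer is series.

Reasoning:
(1) reduce the series chain A1, A2
(2) combine A3, A4, A5 in series
(3) collapse the loop ((A1*A2) forward, (A3*A4*A5) return)
The group at step 2 is a series group.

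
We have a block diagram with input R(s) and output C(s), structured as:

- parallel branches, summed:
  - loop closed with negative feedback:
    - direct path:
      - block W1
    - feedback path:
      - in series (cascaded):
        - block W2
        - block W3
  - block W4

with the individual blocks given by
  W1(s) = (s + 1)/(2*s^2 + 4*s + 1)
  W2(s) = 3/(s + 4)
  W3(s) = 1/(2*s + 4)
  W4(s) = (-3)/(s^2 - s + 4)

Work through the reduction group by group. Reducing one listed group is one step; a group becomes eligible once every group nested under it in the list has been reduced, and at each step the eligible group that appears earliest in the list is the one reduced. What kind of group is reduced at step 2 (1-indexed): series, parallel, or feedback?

1. reduce the series chain W2, W3
2. close the feedback loop around W1, (W2*W3)
3. parallel reduction of [W1/(1+W1*(W2*W3))], W4
The group at step 2 is a feedback group.

Final answer: feedback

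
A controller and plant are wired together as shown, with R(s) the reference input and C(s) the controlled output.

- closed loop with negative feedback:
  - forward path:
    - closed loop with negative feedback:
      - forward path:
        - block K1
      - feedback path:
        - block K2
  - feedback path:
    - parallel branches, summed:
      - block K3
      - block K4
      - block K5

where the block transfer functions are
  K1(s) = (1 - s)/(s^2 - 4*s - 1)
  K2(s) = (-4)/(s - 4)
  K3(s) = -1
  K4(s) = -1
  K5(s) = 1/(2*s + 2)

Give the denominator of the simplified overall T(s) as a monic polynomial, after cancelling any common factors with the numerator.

First reduce the diagram to T(s).

Step 1. reduce the feedback loop with forward K1 and return K2 -> (-s^2 + 5*s - 4)/(s^3 - 8*s^2 + 19*s)
Step 2. add K3, K4, K5 (parallel) -> (-4*s - 3)/(2*s + 2)
Step 3. close the feedback loop around [K1/(1+K1*K2)], (K3+K4+K5) -> (-2*s^3 + 8*s^2 + 2*s - 8)/(2*s^4 - 10*s^3 + 5*s^2 + 39*s + 12)
The result of step 3 is T(s) in lowest terms. Its denominator has leading coefficient 2; dividing the denominator through by 2 makes it monic.

Answer: s^4 - 5*s^3 + 5*s^2/2 + 39*s/2 + 6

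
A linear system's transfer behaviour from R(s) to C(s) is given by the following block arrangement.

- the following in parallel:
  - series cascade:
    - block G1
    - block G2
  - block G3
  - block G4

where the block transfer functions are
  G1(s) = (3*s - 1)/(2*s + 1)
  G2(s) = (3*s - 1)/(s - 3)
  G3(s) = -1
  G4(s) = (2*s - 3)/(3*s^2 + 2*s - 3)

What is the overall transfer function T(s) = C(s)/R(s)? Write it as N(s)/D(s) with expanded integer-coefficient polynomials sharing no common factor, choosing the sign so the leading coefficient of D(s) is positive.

Answer: (21*s^4 + 15*s^3 - 27*s^2 + 20*s - 3)/(6*s^4 - 11*s^3 - 25*s^2 + 9*s + 9)

Working:
Step 1 - series reduction of G1, G2: (9*s^2 - 6*s + 1)/(2*s^2 - 5*s - 3)
Step 2 - combine (G1*G2), G3, G4 in parallel - this is the overall T(s), already in the required normalized form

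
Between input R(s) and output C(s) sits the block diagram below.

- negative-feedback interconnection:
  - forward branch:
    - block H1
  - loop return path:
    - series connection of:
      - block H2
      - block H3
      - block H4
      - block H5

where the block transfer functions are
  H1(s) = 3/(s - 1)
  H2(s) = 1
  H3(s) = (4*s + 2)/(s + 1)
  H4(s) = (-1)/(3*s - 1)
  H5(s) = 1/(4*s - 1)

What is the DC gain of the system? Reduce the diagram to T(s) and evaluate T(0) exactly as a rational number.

[1] reduce the series chain H2, H3, H4, H5 -> (-4*s - 2)/(12*s^3 + 5*s^2 - 6*s + 1)
[2] reduce the feedback loop with forward H1 and return (H2*H3*H4*H5) -> (36*s^3 + 15*s^2 - 18*s + 3)/(12*s^4 - 7*s^3 - 11*s^2 - 5*s - 7)
Step 2 gives the overall T(s). Then T(0) = 3/(-7) = -3/7.

Final answer: -3/7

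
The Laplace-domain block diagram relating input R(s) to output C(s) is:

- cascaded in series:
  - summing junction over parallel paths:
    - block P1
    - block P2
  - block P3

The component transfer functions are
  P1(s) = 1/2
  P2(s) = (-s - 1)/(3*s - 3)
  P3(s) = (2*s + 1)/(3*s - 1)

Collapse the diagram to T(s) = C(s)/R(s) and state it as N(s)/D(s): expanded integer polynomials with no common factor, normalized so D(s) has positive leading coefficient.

1. parallel reduction of P1, P2 = (s - 5)/(6*s - 6)
2. cascade (P1+P2), P3, giving the overall T(s)

Final answer: (2*s^2 - 9*s - 5)/(18*s^2 - 24*s + 6)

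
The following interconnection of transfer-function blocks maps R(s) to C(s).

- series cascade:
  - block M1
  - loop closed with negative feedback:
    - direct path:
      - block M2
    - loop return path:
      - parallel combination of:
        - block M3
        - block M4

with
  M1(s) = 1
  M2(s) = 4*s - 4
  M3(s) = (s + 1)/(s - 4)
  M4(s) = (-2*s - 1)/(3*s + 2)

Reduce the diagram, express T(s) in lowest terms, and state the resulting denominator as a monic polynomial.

First reduce the diagram to T(s).

Step 1 - combine M3, M4 in parallel gives (s^2 + 12*s + 6)/(3*s^2 - 10*s - 8)
Step 2 - reduce the feedback loop with forward M2 and return (M3+M4) gives (12*s^3 - 52*s^2 + 8*s + 32)/(4*s^3 + 47*s^2 - 34*s - 32)
Step 3 - cascade M1, [M2/(1+M2*(M3+M4))] gives (12*s^3 - 52*s^2 + 8*s + 32)/(4*s^3 + 47*s^2 - 34*s - 32)
No further cancellation is possible in the step-3 result, so that is T(s). Its denominator becomes monic after dividing by the leading coefficient 4.

Answer: s^3 + 47*s^2/4 - 17*s/2 - 8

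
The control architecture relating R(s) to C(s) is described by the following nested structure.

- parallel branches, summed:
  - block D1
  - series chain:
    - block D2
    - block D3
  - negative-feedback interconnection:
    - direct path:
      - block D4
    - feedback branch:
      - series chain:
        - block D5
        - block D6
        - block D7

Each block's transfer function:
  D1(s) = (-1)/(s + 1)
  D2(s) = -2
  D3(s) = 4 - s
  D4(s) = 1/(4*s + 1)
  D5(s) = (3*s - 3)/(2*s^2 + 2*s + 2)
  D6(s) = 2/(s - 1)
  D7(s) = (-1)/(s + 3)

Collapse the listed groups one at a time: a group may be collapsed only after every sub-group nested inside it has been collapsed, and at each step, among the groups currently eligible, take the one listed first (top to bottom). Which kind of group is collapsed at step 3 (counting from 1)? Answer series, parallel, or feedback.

Step 1 - series reduction of D2, D3
Step 2 - combine D5, D6, D7 in series
Step 3 - apply the feedback formula to D4, (D5*D6*D7)
Step 4 - parallel reduction of D1, (D2*D3), [D4/(1+D4*(D5*D6*D7))]
Step 3: feedback.

Answer: feedback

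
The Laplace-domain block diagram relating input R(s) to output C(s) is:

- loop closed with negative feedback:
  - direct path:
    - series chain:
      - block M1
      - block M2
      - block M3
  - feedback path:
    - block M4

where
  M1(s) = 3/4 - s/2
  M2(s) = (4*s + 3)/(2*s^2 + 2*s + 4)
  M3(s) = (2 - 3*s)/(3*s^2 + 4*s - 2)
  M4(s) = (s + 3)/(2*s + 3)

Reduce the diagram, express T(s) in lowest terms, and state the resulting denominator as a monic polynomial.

The answer is s^5 + 13*s^4/3 + 167*s^3/24 + 57*s^2/16 + 53*s/48 - 7/8.

Reasoning:
Step 1 - reduce the series chain M1, M2, M3 = (24*s^3 - 34*s^2 - 15*s + 18)/(24*s^4 + 56*s^3 + 64*s^2 + 48*s - 32)
Step 2 - reduce the feedback loop with forward (M1*M2*M3) and return M4 = (48*s^4 + 4*s^3 - 132*s^2 - 9*s + 54)/(48*s^5 + 208*s^4 + 334*s^3 + 171*s^2 + 53*s - 42)
No further cancellation is possible in the step-2 result, so that is T(s). Its denominator becomes monic after dividing by the leading coefficient 48.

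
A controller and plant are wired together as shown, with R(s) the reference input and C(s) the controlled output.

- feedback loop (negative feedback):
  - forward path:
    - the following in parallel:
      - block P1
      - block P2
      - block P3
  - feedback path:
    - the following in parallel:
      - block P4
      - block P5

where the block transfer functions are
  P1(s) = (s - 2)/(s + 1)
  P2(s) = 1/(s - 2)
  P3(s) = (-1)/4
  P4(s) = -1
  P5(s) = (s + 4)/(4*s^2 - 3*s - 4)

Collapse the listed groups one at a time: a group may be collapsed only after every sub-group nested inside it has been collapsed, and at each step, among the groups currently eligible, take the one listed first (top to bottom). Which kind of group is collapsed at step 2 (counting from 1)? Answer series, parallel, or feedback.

1. parallel reduction of P1, P2, P3
2. add P4, P5 (parallel)
3. collapse the loop ((P1+P2+P3) forward, (P4+P5) return)
Step 2: parallel.

Hence the answer: parallel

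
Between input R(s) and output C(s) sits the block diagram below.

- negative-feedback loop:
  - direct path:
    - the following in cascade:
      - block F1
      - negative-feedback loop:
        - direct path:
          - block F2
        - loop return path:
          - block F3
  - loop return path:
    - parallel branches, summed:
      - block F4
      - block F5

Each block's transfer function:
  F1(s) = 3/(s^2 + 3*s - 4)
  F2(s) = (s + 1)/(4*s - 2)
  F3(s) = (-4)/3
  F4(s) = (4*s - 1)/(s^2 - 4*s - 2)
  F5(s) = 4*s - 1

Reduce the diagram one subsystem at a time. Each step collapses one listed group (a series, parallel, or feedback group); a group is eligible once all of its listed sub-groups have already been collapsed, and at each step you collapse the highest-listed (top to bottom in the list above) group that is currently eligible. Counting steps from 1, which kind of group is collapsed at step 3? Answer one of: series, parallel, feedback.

The answer is parallel.

Reasoning:
Step 1. feedback reduction of F2, F3
Step 2. multiply F1, [F2/(1+F2*F3)] (series)
Step 3. add F4, F5 (parallel)
Step 4. collapse the loop ((F1*[F2/(1+F2*F3)]) forward, (F4+F5) return)
So the answer for step 3 is parallel.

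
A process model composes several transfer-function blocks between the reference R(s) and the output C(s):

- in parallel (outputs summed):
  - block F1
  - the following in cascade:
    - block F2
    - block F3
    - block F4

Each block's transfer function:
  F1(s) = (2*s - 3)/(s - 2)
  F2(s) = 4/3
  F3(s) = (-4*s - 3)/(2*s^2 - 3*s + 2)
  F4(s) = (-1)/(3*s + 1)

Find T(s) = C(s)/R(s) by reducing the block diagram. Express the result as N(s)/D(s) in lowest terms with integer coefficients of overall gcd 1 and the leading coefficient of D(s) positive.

Reducing step by step:

[1] series reduction of F2, F3, F4 -> (16*s + 12)/(18*s^3 - 21*s^2 + 9*s + 6)
[2] add F1, (F2*F3*F4) (parallel); the result is T(s) itself (integer coefficients, no common factor, positive leading denominator coefficient)

Answer: (36*s^4 - 96*s^3 + 97*s^2 - 35*s - 42)/(18*s^4 - 57*s^3 + 51*s^2 - 12*s - 12)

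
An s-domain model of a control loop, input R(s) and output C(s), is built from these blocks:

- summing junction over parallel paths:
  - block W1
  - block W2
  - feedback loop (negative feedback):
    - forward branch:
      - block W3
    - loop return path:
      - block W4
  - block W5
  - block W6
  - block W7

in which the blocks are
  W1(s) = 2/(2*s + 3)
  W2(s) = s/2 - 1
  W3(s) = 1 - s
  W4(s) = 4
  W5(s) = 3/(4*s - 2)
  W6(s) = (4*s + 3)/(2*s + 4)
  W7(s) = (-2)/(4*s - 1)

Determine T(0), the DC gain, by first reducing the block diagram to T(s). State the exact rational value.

Answer: 67/60

Working:
1. collapse the loop (W3 forward, W4 return) = (s - 1)/(4*s - 5)
2. parallel reduction of W1, W2, [W3/(1+W3*W4)], W5, W6, W7 = (64*s^6 + 256*s^5 - 100*s^4 - 364*s^3 + s^2 + 39*s - 67)/(128*s^5 + 192*s^4 - 376*s^3 - 312*s^2 + 338*s - 60)
Step 2 gives the overall T(s). Then T(0) = -67/(-60) = 67/60.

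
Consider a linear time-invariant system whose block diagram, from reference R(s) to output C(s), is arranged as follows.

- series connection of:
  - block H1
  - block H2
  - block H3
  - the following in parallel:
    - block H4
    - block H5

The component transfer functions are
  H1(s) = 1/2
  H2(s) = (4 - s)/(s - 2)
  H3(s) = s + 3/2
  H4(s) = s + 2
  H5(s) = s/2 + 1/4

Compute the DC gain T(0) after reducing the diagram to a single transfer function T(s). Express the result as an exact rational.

(1) parallel reduction of H4, H5, giving 3*s/2 + 9/4
(2) reduce the series chain H1, H2, H3, (H4+H5), giving (-12*s^3 + 12*s^2 + 117*s + 108)/(16*s - 32)
Step 2 gives the overall T(s). Then T(0) = 108/(-32) = -27/8.

Final answer: -27/8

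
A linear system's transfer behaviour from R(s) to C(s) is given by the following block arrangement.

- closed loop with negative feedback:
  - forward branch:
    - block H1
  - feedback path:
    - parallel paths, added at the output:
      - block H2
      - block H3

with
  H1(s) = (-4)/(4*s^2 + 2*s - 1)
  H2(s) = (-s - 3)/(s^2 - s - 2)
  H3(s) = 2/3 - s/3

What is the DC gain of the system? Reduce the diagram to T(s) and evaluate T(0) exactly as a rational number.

The answer is 12/29.

Reasoning:
Step 1 - parallel reduction of H2, H3 gives (-s^3 + 3*s^2 - 3*s - 13)/(3*s^2 - 3*s - 6)
Step 2 - feedback reduction of H1, (H2+H3) gives (-12*s^2 + 12*s + 24)/(12*s^4 - 2*s^3 - 45*s^2 + 3*s + 58)
DC gain: substitute s = 0 into T(s) from step 2: T(0) = 24/58 = 12/29.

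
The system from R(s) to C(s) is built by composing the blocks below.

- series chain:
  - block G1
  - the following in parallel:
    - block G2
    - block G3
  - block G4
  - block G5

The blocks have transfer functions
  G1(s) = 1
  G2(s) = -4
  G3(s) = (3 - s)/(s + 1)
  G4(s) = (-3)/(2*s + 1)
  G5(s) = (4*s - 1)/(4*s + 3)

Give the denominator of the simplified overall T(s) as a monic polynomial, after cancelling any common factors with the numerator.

Answer: s^3 + 9*s^2/4 + 13*s/8 + 3/8

Working:
Step 1. sum the parallel branches G2, G3, giving (-5*s - 1)/(s + 1)
Step 2. reduce the series chain G1, (G2+G3), G4, G5, giving (60*s^2 - 3*s - 3)/(8*s^3 + 18*s^2 + 13*s + 3)
Step 2 gives the fully reduced T(s), with no common factor left to cancel. The denominator's leading coefficient is 8, so divide each of its coefficients by 8 to get the monic form.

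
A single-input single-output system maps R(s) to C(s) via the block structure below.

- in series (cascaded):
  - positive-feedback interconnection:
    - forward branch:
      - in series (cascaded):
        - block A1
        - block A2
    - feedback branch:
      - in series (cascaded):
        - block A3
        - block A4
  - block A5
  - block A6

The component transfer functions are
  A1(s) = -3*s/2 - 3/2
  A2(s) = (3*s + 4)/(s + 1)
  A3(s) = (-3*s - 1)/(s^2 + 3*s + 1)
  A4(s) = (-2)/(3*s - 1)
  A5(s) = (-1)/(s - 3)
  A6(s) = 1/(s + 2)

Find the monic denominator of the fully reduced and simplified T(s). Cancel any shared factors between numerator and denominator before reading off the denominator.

Step 1. combine A1, A2 in series = -9*s/2 - 6
Step 2. reduce the series chain A3, A4 = (6*s + 2)/(3*s^3 + 8*s^2 - 1)
Step 3. apply the feedback formula to (A1*A2), (A3*A4) = (-27*s^4 - 108*s^3 - 96*s^2 + 9*s + 12)/(6*s^3 + 70*s^2 + 90*s + 22)
Step 4. cascade [(A1*A2)/(1-(A1*A2)*(A3*A4))], A5, A6 = (27*s^4 + 108*s^3 + 96*s^2 - 9*s - 12)/(6*s^5 + 64*s^4 - 16*s^3 - 488*s^2 - 562*s - 132)
The result of step 4 is T(s) in lowest terms. Its denominator has leading coefficient 6; dividing the denominator through by 6 makes it monic.

Therefore the answer is s^5 + 32*s^4/3 - 8*s^3/3 - 244*s^2/3 - 281*s/3 - 22.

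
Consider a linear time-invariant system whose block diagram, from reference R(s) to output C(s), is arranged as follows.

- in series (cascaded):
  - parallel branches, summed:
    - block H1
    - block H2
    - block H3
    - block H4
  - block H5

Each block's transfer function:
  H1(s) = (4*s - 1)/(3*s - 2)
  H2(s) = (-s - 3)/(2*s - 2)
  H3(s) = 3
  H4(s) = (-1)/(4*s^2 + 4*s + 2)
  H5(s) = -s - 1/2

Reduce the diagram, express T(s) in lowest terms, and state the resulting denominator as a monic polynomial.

1. sum the parallel branches H1, H2, H3, H4 = (23*s^4 - 24*s^3 - 17*s^2 - s + 9)/(6*s^4 - 4*s^3 - 3*s^2 - s + 2)
2. series reduction of (H1+H2+H3+H4), H5 = (-46*s^5 + 25*s^4 + 58*s^3 + 19*s^2 - 17*s - 9)/(12*s^4 - 8*s^3 - 6*s^2 - 2*s + 4)
No further cancellation is possible in the step-2 result, so that is T(s). Its denominator becomes monic after dividing by the leading coefficient 12.

Hence the answer: s^4 - 2*s^3/3 - s^2/2 - s/6 + 1/3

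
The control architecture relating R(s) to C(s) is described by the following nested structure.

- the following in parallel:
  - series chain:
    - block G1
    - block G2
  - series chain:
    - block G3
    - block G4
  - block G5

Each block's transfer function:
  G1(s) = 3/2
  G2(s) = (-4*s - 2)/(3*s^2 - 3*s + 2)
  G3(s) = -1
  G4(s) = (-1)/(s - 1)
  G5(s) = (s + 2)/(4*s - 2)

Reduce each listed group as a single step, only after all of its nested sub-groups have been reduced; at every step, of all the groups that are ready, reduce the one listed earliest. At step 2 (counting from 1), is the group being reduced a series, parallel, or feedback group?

Step 1 - series reduction of G1, G2
Step 2 - multiply G3, G4 (series)
Step 3 - add (G1*G2), (G3*G4), G5 (parallel)
Step 2: series.

Answer: series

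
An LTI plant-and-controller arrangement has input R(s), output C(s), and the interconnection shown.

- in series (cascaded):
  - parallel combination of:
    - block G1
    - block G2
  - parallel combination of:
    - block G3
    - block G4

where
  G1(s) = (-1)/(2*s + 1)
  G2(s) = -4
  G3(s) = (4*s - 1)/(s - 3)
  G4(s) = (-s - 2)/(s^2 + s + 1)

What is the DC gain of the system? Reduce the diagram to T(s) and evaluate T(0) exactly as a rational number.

Step 1 - reduce the parallel group G1, G2, giving (-8*s - 5)/(2*s + 1)
Step 2 - reduce the parallel group G3, G4, giving (4*s^3 + 2*s^2 + 4*s + 5)/(s^3 - 2*s^2 - 2*s - 3)
Step 3 - multiply (G1+G2), (G3+G4) (series), giving (-32*s^4 - 36*s^3 - 42*s^2 - 60*s - 25)/(2*s^4 - 3*s^3 - 6*s^2 - 8*s - 3)
Evaluating the step-3 result (the overall T(s)) at s = 0 gives T(0) = -25/(-3) = 25/3.

Therefore the answer is 25/3.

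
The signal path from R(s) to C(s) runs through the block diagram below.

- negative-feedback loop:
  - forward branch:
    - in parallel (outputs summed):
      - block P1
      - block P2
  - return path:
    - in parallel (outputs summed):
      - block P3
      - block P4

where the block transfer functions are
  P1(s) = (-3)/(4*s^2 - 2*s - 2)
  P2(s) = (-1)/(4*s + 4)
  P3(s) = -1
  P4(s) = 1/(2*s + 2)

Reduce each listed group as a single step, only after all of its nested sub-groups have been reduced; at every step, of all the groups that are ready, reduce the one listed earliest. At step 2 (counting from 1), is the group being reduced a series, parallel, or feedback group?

Answer: parallel

Working:
Step 1: combine P1, P2 in parallel
Step 2: reduce the parallel group P3, P4
Step 3: apply the feedback formula to (P1+P2), (P3+P4)
So the answer for step 2 is parallel.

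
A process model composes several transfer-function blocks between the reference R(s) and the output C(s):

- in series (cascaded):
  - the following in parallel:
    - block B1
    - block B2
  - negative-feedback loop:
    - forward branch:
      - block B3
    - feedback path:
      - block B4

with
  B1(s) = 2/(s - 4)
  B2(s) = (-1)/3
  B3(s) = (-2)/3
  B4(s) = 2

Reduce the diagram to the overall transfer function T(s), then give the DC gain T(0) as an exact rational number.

The answer is -5/3.

Reasoning:
Step 1 - add B1, B2 (parallel): (10 - s)/(3*s - 12)
Step 2 - apply the feedback formula to B3, B4: 2
Step 3 - series reduction of (B1+B2), [B3/(1+B3*B4)]: (20 - 2*s)/(3*s - 12)
DC gain: substitute s = 0 into T(s) from step 3: T(0) = 20/(-12) = -5/3.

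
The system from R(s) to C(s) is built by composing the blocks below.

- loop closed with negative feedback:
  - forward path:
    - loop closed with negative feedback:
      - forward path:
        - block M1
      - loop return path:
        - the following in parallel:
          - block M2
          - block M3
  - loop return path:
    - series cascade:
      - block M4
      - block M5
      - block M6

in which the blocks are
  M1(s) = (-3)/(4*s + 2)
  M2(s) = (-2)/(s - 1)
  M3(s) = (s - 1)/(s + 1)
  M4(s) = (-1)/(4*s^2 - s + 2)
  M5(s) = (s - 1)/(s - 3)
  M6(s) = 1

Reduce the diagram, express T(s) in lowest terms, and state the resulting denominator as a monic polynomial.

First reduce the diagram to T(s).

1. reduce the parallel group M2, M3: (s^2 - 4*s - 1)/(s^2 - 1)
2. collapse the loop (M1 forward, (M2+M3) return): (3 - 3*s^2)/(4*s^3 - s^2 + 8*s + 1)
3. combine M4, M5, M6 in series: (1 - s)/(4*s^3 - 13*s^2 + 5*s - 6)
4. collapse the loop ([M1/(1+M1*(M2+M3))] forward, (M4*M5*M6) return): (-12*s^5 + 39*s^4 - 3*s^3 - 21*s^2 + 15*s - 18)/(16*s^6 - 56*s^5 + 65*s^4 - 126*s^3 + 30*s^2 - 46*s - 3)
The result of step 4 is T(s) in lowest terms. Its denominator has leading coefficient 16; dividing the denominator through by 16 makes it monic.

Answer: s^6 - 7*s^5/2 + 65*s^4/16 - 63*s^3/8 + 15*s^2/8 - 23*s/8 - 3/16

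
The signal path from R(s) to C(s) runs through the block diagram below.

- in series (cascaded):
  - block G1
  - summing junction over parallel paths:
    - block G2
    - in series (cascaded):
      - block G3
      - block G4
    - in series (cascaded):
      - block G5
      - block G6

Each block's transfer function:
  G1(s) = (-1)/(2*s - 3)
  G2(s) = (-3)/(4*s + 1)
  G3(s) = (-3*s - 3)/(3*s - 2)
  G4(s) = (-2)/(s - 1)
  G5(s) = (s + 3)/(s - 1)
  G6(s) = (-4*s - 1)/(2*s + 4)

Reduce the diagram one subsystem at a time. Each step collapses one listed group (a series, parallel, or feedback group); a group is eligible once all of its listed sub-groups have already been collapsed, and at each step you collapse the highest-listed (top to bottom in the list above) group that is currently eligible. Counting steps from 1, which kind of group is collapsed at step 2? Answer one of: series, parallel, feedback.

Reducing step by step:

Step 1: series reduction of G3, G4
Step 2: multiply G5, G6 (series)
Step 3: reduce the parallel group G2, (G3*G4), (G5*G6)
Step 4: series reduction of G1, (G2+(G3*G4)+(G5*G6))
At step 2 the group reduced is series.

Answer: series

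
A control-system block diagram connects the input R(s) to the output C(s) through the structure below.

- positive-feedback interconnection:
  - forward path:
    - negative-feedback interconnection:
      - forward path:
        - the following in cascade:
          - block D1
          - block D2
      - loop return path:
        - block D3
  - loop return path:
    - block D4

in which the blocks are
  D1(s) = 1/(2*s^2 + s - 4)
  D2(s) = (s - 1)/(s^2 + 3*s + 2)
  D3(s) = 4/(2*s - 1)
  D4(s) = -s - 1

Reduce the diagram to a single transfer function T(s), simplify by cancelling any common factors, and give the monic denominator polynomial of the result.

First reduce the diagram to T(s).

1. cascade D1, D2 -> (s - 1)/(2*s^4 + 7*s^3 + 3*s^2 - 10*s - 8)
2. close the feedback loop around (D1*D2), D3 -> (2*s^2 - 3*s + 1)/(4*s^5 + 12*s^4 - s^3 - 23*s^2 - 2*s + 4)
3. close the feedback loop around [(D1*D2)/(1+(D1*D2)*D3)], D4 -> (2*s^2 - 3*s + 1)/(4*s^5 + 12*s^4 + s^3 - 24*s^2 - 4*s + 5)
The result of step 3 is T(s) in lowest terms. Its denominator has leading coefficient 4; dividing the denominator through by 4 makes it monic.

Answer: s^5 + 3*s^4 + s^3/4 - 6*s^2 - s + 5/4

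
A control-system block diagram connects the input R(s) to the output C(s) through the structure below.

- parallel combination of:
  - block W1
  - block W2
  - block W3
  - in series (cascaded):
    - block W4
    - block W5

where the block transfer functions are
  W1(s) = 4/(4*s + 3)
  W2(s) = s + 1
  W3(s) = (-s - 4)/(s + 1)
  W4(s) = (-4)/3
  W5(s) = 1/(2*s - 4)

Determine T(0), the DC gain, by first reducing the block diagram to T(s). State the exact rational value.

First reduce the diagram to T(s).

(1) series reduction of W4, W5, giving (-2)/(3*s - 6)
(2) reduce the parallel group W1, W2, W3, (W4*W5), giving (12*s^4 - 3*s^3 - 65*s^2 + s + 24)/(12*s^3 - 3*s^2 - 33*s - 18)
The step-2 result is T(s). Setting s = 0: T(0) = 24/(-18) = -4/3.

Answer: -4/3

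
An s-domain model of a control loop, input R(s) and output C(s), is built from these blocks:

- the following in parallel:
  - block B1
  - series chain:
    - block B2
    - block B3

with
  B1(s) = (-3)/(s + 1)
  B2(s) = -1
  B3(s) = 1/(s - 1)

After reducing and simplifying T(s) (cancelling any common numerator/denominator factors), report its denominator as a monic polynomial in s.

(1) reduce the series chain B2, B3 gives (-1)/(s - 1)
(2) reduce the parallel group B1, (B2*B3) gives (2 - 4*s)/(s^2 - 1)
The result of step 2 is T(s) in lowest terms. Its denominator already has leading coefficient 1, so it is monic as it stands.

Final answer: s^2 - 1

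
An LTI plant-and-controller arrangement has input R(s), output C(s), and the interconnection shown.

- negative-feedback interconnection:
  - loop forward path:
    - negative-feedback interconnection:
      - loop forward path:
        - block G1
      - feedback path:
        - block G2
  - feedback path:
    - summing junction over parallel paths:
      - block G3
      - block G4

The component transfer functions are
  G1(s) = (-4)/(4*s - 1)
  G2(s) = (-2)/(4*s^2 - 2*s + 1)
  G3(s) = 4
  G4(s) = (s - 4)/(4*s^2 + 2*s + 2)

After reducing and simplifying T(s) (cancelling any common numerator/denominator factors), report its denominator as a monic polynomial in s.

Step 1: collapse the loop (G1 forward, G2 return) gives (-16*s^2 + 8*s - 4)/(16*s^3 - 12*s^2 + 6*s + 7)
Step 2: reduce the parallel group G3, G4 gives (16*s^2 + 9*s + 4)/(4*s^2 + 2*s + 2)
Step 3: collapse the loop ([G1/(1+G1*G2)] forward, (G3+G4) return) gives (-32*s^4 - 16*s^2 + 4*s - 4)/(32*s^5 - 136*s^4 + 8*s^3 - 20*s^2 + 11*s - 1)
The result of step 3 is T(s) in lowest terms. Its denominator has leading coefficient 32; dividing the denominator through by 32 makes it monic.

Therefore the answer is s^5 - 17*s^4/4 + s^3/4 - 5*s^2/8 + 11*s/32 - 1/32.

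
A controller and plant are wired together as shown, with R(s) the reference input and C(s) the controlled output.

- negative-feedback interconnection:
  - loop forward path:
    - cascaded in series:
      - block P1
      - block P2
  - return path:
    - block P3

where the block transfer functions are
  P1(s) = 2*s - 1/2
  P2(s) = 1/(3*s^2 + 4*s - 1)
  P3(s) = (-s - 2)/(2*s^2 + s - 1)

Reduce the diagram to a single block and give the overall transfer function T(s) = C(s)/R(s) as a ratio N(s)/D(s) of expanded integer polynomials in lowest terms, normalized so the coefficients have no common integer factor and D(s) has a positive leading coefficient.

Step 1 - reduce the series chain P1, P2 = (4*s - 1)/(6*s^2 + 8*s - 2)
Step 2 - close the feedback loop around (P1*P2), P3, giving the overall T(s)

Answer: (8*s^3 + 2*s^2 - 5*s + 1)/(12*s^4 + 22*s^3 - 6*s^2 - 17*s + 4)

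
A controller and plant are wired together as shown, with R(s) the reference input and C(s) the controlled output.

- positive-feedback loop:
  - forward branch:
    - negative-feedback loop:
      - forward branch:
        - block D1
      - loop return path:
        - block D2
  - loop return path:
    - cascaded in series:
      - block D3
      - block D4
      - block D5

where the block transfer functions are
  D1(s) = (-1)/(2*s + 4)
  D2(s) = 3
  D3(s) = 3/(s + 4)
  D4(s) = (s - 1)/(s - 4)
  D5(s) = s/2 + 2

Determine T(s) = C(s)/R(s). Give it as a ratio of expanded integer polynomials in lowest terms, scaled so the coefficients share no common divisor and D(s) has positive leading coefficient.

1. close the feedback loop around D1, D2 -> (-1)/(2*s + 1)
2. cascade D3, D4, D5 -> (3*s - 3)/(2*s - 8)
3. reduce the feedback loop with forward [D1/(1+D1*D2)] and return (D3*D4*D5), giving the overall T(s)

Answer: (8 - 2*s)/(4*s^2 - 11*s - 11)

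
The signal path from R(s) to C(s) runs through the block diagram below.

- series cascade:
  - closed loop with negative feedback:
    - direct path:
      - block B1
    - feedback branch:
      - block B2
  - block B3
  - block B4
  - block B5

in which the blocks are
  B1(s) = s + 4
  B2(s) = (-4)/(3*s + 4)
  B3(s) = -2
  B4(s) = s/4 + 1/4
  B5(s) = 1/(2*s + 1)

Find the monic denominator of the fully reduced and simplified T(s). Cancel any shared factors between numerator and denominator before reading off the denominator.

Reducing step by step:

1. reduce the feedback loop with forward B1 and return B2 -> (-3*s^2 - 16*s - 16)/(s + 12)
2. multiply [B1/(1+B1*B2)], B3, B4, B5 (series) -> (3*s^3 + 19*s^2 + 32*s + 16)/(4*s^2 + 50*s + 24)
The result of step 2 is T(s) in lowest terms. Its denominator has leading coefficient 4; dividing the denominator through by 4 makes it monic.

Answer: s^2 + 25*s/2 + 6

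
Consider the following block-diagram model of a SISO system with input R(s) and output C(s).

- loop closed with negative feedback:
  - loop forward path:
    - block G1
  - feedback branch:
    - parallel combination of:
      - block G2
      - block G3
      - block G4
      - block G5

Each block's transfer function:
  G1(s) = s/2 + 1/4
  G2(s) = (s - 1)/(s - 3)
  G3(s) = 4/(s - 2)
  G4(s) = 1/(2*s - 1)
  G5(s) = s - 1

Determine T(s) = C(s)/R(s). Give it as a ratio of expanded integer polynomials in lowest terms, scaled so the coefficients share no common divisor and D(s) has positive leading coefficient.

Step 1. reduce the parallel group G2, G3, G4, G5 gives (2*s^4 - 11*s^3 + 30*s^2 - 49*s + 22)/(2*s^3 - 11*s^2 + 17*s - 6)
Step 2. apply the feedback formula to G1, (G2+G3+G4+G5) - this is the overall T(s), already in the required normalized form

Therefore the answer is (4*s^4 - 20*s^3 + 23*s^2 + 5*s - 6)/(4*s^5 - 20*s^4 + 57*s^3 - 112*s^2 + 63*s - 2).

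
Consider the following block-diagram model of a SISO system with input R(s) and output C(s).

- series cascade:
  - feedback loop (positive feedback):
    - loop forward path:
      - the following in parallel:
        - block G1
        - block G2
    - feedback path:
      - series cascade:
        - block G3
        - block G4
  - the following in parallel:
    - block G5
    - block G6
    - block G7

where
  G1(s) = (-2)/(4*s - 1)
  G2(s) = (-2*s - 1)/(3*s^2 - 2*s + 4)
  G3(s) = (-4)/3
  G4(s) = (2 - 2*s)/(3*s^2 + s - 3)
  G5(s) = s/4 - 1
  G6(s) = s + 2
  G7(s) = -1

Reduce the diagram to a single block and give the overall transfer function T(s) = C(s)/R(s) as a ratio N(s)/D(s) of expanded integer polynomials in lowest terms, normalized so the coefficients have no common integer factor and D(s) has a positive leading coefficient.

Step 1: combine G1, G2 in parallel, giving (-14*s^2 + 2*s - 7)/(12*s^3 - 11*s^2 + 18*s - 4)
Step 2: multiply G3, G4 (series), giving (8*s - 8)/(9*s^2 + 3*s - 9)
Step 3: apply the feedback formula to (G1+G2), (G3*G4), giving (-126*s^4 - 24*s^3 + 69*s^2 - 39*s + 63)/(108*s^5 - 63*s^4 + 133*s^3 - 11*s^2 - 102*s - 20)
Step 4: add G5, G6, G7 (parallel), giving (5*s)/4
Step 5: combine [(G1+G2)/(1-(G1+G2)*(G3*G4))], (G5+G6+G7) in series, which is the overall transfer function T(s) = C(s)/R(s) in lowest terms

Therefore the answer is (-630*s^5 - 120*s^4 + 345*s^3 - 195*s^2 + 315*s)/(432*s^5 - 252*s^4 + 532*s^3 - 44*s^2 - 408*s - 80).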